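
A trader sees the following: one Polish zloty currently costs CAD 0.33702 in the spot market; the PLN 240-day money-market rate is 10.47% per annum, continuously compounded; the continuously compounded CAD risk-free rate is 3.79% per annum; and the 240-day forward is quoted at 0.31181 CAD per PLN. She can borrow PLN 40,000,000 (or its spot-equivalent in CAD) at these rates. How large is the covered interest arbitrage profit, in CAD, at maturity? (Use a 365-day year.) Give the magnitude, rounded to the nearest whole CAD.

T = 240/365 years.
Invest the PLN and cover forward: 40,000,000 × 1.071268902 × 0.31181 = CAD 13,361,294.25.
Convert at spot and invest in CAD: 40,000,000 × 0.33702 × 1.0252336604 = CAD 13,820,969.93.
The quoted forward undervalues PLN, so borrow PLN, convert to CAD at spot, deposit the CAD at 3.79%, and buy PLN forward at 0.31181 to cover the loan.
The gap between the two covered legs is CAD 459,676.

CAD 459,676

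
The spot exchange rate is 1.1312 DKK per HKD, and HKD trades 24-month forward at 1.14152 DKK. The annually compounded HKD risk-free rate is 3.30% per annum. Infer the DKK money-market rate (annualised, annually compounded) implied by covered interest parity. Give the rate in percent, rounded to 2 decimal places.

T = 2 years.
CIP gives F = S · g_DKK/g_HKD, so g_DKK/g_HKD = 1.14152/1.1312 = 1.0091231.
HKD growth factor: (1 + 0.0330)^2 = 1.067089.
Hence g_DKK = 1.0768242.
Annualise: 1.0768242^(1/2) − 1 = 0.037701 = 3.77%.

3.77%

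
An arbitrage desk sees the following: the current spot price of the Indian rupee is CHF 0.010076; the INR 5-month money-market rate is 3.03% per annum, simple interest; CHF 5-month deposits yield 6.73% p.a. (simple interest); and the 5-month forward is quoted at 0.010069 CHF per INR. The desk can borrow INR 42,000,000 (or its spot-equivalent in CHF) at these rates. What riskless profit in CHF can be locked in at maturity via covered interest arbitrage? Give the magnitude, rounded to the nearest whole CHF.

CHF 6,822

T = 5/12 years.
Route A — deposit INR, sell forward: 42,000,000 × 1.012625 × 0.010069 = CHF 428,237.09.
Route B — convert at spot, deposit CHF: 42,000,000 × 0.010076 × 1.02804167 = CHF 435,059.01.
The quoted forward undervalues INR, so borrow INR, convert to CHF at spot, deposit the CHF at 6.73%, and buy INR forward at 0.010069 to cover the loan.
The gap between the two covered legs is CHF 6,822.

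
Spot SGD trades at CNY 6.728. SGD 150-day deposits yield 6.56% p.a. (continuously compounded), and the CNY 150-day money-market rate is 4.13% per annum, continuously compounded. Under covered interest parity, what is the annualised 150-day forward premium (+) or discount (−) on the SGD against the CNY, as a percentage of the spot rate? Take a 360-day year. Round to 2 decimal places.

T = 150/360 years.
F = S · g_CNY/g_SGD = 6.728 × 1.0173572/1.0277103 = 6.660222.
(F − S)/S ÷ T = (6.660222 − 6.728)/6.728/(150/360) = -0.024178 → -2.42%.

-2.42%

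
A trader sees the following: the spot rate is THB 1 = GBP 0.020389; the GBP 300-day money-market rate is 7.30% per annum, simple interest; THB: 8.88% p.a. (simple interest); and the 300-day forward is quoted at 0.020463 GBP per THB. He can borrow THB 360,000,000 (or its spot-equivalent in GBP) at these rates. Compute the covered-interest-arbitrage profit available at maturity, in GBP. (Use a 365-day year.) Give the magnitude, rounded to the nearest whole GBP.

GBP 123,904

T = 300/365 years.
Route A — deposit THB, sell forward: 360,000,000 × 1.072986301 × 0.020463 = GBP 7,904,346.72.
Route B — convert at spot, deposit GBP: 360,000,000 × 0.020389 × 1.060000 = GBP 7,780,442.40.
The quoted forward overvalues THB, so borrow GBP, buy THB at spot, deposit the THB at 8.88%, and sell the proceeds forward at 0.020463.
Profit = 7,904,346.72 − 7,780,442.40 = GBP 123,904.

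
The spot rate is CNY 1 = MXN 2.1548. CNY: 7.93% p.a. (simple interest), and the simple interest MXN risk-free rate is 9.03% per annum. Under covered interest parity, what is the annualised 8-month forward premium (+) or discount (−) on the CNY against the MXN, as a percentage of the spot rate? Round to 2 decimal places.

+1.04%

T = 8/12 years.
F = S · g_MXN/g_CNY = 2.1548 × 1.060200/1.0528667 = 2.1698084.
(F − S)/S ÷ T = (2.1698084 − 2.1548)/2.1548/(8/12) = 0.010448 → 1.04%.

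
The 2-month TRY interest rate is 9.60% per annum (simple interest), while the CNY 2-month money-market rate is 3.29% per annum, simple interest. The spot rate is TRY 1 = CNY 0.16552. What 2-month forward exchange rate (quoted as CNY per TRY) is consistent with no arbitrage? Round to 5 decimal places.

T = 2/12 years.
Growth of 1 CNY over T: 1 + 0.0329×2/12 = 1.0054833.
TRY growth factor: 1 + 0.0960×2/12 = 1.016000.
CIP: F = S · (grow CNY)/(grow TRY) = 0.16552 × 1.0054833/1.016000 = 0.1638067 CNY per TRY.

0.16381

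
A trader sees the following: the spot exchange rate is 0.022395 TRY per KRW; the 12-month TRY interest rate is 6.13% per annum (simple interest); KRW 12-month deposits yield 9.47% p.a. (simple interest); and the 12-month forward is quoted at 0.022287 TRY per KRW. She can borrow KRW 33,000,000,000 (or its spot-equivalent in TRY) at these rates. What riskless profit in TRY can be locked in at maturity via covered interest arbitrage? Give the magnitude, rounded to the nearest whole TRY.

T = 1 year.
Route A — deposit KRW, sell forward: 33,000,000,000 × 1.094700 × 0.022287 = TRY 805,120,103.70.
Route B — convert at spot, deposit TRY: 33,000,000,000 × 0.022395 × 1.061300 = TRY 784,337,845.50.
The quoted forward overvalues KRW, so borrow TRY, buy KRW at spot, deposit the KRW at 9.47%, and sell the proceeds forward at 0.022287.
The gap between the two covered legs is TRY 20,782,258.

TRY 20,782,258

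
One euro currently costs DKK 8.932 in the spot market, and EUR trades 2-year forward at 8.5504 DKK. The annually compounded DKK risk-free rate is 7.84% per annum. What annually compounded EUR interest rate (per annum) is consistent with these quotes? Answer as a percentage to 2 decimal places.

10.22%

T = 2 years.
F/S = 8.5504/8.932 = 0.9572772 = (growth of DKK) / (growth of EUR).
The DKK side grows by (1 + 0.0784)^2 = 1.1629466.
That pins the EUR growth at 1.2148483.
Annualise: 1.2148483^(1/2) − 1 = 0.102202 = 10.22%.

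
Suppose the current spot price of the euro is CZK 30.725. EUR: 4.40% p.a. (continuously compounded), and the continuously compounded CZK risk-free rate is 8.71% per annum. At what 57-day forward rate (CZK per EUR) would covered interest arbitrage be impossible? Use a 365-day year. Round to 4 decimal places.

30.9325

T = 57/365 years.
CZK accumulates by e^(0.0871×57/365) = 1.01369484.
Growth of 1 EUR over T: e^(0.0440×57/365) = 1.00689489.
Forward (CZK per EUR) = 30.725 × 1.01369484 / 1.00689489 = 30.932498.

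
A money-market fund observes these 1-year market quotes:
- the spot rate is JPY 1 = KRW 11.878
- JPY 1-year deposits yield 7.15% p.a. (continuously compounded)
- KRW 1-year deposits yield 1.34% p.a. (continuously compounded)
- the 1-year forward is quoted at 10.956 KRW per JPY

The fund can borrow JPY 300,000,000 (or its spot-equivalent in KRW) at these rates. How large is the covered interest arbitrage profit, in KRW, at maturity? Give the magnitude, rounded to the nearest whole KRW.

KRW 81,059,378

T = 1 year.
Invest the JPY and cover forward: 300,000,000 × 1.074118150701 × 10.956 = KRW 3,530,411,537.72.
Convert at spot and invest in KRW: 300,000,000 × 11.878 × 1.013490182364 = KRW 3,611,470,915.84.
The quoted forward undervalues JPY, so borrow JPY, convert to KRW at spot, deposit the KRW at 1.34%, and buy JPY forward at 10.956 to cover the loan.
Profit = 3,611,470,915.84 − 3,530,411,537.72 = KRW 81,059,378.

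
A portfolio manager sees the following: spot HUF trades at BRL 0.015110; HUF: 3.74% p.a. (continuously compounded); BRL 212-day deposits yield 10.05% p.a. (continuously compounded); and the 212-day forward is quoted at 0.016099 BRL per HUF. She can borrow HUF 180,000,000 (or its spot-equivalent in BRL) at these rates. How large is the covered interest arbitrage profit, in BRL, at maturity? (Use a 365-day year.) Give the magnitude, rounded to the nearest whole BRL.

BRL 78,170

T = 212/365 years.
Keep in HUF, deliver into the forward: 180,000,000·1.021960396·0.016099 = BRL 2,961,457.27.
Swap to BRL now, deposit: 180,000,000·0.015110·1.060109922 = BRL 2,883,286.97.
The quoted forward overvalues HUF, so borrow BRL, buy HUF at spot, deposit the HUF at 3.74%, and sell the proceeds forward at 0.016099.
Profit = 2,961,457.27 − 2,883,286.97 = BRL 78,170.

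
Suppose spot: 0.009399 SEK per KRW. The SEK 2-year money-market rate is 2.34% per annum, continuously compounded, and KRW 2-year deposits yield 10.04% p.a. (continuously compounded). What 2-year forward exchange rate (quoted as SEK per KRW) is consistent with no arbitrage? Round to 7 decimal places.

0.0080575

T = 2 years.
SEK accumulates by e^(0.0234×2) = 1.0479124.
KRW growth factor: e^(0.1004×2) = 1.2223803.
So F = 0.009399 × 1.0479124 / 1.2223803 = 0.008057499 (SEK/KRW).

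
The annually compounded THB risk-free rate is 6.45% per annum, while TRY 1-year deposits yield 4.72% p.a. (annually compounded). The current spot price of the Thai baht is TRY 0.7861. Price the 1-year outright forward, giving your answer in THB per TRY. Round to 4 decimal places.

1.2931

T = 1 year.
TRY growth factor: (1 + 0.0472)^1 = 1.047200.
THB growth factor: (1 + 0.0645)^1 = 1.064500.
So F = 0.7861 × 1.047200 / 1.064500 = 0.7733245 (TRY/THB).
Quoted the other way: 1/0.7733245 = 1.2931 THB per TRY.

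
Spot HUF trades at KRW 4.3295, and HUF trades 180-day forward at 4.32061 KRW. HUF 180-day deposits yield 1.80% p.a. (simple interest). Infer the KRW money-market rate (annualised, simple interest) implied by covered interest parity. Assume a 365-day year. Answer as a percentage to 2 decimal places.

1.38%

T = 180/365 years.
CIP gives F = S · g_KRW/g_HUF, so g_KRW/g_HUF = 4.32061/4.3295 = 0.9979466.
HUF growth factor: 1 + 0.0180×180/365 = 1.0088767.
So the KRW growth factor = 1.0068051.
r = (1.0068051 − 1)/(180/365) = 0.013799 → 1.38%.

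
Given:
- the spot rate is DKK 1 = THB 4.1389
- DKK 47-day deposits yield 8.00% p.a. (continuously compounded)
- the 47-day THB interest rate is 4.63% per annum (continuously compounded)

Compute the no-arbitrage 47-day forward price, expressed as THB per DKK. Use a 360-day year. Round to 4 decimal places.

4.1207

T = 47/360 years.
THB growth factor: e^(0.0463×47/360) = 1.006063.
DKK growth factor: e^(0.0800×47/360) = 1.0104992.
Forward (THB per DKK) = 4.1389 × 1.006063 / 1.0104992 = 4.120730.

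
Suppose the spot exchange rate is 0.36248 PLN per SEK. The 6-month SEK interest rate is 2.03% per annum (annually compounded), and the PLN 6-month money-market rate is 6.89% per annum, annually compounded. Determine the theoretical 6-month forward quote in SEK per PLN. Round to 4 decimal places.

2.6953

T = 6/12 years.
Growth of 1 PLN over T: (1 + 0.0689)^(6/12) = 1.0338762.
Growth of 1 SEK over T: (1 + 0.0203)^(6/12) = 1.010099.
CIP: F = S · (grow PLN)/(grow SEK) = 0.36248 × 1.0338762/1.010099 = 0.3710126 PLN per SEK.
Quoted the other way: 1/0.3710126 = 2.6953 SEK per PLN.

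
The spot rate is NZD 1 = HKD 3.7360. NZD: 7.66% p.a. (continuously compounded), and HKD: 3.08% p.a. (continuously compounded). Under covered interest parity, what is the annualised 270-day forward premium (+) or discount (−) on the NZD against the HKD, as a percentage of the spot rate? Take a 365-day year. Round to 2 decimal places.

-4.50%

T = 270/365 years.
CIP forward (HKD per NZD) = 3.736 × 1.0230451/1.0582991 = 3.6115466.
(F − S)/S ÷ T = (3.6115466 − 3.736)/3.736/(270/365) = -0.045033 → -4.50%.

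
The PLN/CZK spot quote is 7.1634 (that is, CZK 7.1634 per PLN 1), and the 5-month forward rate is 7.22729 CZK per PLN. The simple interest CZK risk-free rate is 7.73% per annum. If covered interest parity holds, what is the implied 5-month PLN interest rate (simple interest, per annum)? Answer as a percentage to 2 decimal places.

5.54%

T = 5/12 years.
CIP gives F = S · g_CZK/g_PLN, so g_CZK/g_PLN = 7.22729/7.1634 = 1.0089189.
The CZK side grows by 1 + 0.0773×5/12 = 1.0322083.
That pins the PLN growth at 1.0230835.
r = (1.0230835 − 1)/(5/12) = 0.055400 → 5.54%.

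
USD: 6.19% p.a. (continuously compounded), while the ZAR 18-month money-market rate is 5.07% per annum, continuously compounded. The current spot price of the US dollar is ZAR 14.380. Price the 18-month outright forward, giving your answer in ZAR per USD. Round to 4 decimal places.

T = 18/12 years.
Growth of 1 ZAR over T: e^(0.0507×18/12) = 1.07901652.
USD accumulates by e^(0.0619×18/12) = 1.09729713.
So F = 14.38 × 1.07901652 / 1.09729713 = 14.140434 (ZAR/USD).

14.1404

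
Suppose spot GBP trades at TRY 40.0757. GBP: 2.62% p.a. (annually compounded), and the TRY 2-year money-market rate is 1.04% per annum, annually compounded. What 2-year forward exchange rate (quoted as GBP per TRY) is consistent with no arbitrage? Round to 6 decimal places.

T = 2 years.
TRY growth factor: (1 + 0.0104)^2 = 1.0209082.
GBP accumulates by (1 + 0.0262)^2 = 1.0530864.
Forward (TRY per GBP) = 40.0757 × 1.0209082 / 1.0530864 = 38.85114.
Quoted the other way: 1/38.85114 = 0.025739 GBP per TRY.

0.025739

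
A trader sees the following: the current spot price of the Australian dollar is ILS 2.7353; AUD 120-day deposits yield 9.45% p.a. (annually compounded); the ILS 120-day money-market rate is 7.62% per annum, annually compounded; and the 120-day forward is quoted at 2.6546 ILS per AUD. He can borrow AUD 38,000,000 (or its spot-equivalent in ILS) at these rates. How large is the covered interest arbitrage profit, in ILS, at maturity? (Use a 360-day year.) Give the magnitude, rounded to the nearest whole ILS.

ILS 2,559,947

T = 120/360 years.
Keep in AUD, deliver into the forward: 38,000,000·1.03055677316·2.6546 = ILS 103,957,208.38.
Swap to ILS now, deposit: 38,000,000·2.7353·1.02478083754 = ILS 106,517,154.95.
The quoted forward undervalues AUD, so borrow AUD, convert to ILS at spot, deposit the ILS at 7.62%, and buy AUD forward at 2.6546 to cover the loan.
The gap between the two covered legs is ILS 2,559,947.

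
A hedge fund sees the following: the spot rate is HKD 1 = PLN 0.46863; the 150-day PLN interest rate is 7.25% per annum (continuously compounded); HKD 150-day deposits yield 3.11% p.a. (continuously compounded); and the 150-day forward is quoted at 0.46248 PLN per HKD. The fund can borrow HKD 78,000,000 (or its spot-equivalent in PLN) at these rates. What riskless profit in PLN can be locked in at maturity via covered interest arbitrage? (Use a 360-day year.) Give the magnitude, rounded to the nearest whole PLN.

T = 150/360 years.
Keep in HKD, deliver into the forward: 78,000,000·1.0130426564·0.46248 = PLN 36,543,933.48.
Swap to PLN now, deposit: 78,000,000·0.46863·1.0306692343 = PLN 37,674,196.82.
The quoted forward undervalues HKD, so borrow HKD, convert to PLN at spot, deposit the PLN at 7.25%, and buy HKD forward at 0.46248 to cover the loan.
Profit = 37,674,196.82 − 36,543,933.48 = PLN 1,130,263.

PLN 1,130,263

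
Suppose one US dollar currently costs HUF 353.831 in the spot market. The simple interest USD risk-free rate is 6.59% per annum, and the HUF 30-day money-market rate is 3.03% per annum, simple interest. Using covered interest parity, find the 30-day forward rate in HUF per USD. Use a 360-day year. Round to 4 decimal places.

352.7870

T = 30/360 years.
HUF accumulates by 1 + 0.0303×30/360 = 1.002525.
USD growth factor: 1 + 0.0659×30/360 = 1.005491667.
So F = 353.831 × 1.002525 / 1.005491667 = 352.787034 (HUF/USD).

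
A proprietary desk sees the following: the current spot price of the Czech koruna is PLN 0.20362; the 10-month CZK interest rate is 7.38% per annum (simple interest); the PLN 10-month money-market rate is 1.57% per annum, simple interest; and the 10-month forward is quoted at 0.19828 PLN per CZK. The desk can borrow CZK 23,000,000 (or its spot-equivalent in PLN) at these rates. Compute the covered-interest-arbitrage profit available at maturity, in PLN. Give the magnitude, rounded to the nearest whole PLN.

T = 10/12 years.
Keep in CZK, deliver into the forward: 23,000,000·1.061500·0.19828 = PLN 4,840,907.06.
Swap to PLN now, deposit: 23,000,000·0.20362·1.013083333 = PLN 4,744,532.65.
The quoted forward overvalues CZK, so borrow PLN, buy CZK at spot, deposit the CZK at 7.38%, and sell the proceeds forward at 0.19828.
Arbitrage profit = |4,840,907.06 − 4,744,532.65| = PLN 96,374.

PLN 96,374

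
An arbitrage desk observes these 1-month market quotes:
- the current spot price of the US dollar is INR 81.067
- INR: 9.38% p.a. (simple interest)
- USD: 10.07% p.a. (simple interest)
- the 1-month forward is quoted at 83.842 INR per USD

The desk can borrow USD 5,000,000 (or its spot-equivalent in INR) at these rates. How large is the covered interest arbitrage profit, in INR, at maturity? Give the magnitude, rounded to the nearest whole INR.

T = 1/12 years.
Invest the USD and cover forward: 5,000,000 × 1.00839166667 × 83.842 = INR 422,727,870.58.
Convert at spot and invest in INR: 5,000,000 × 81.067 × 1.00781666667 = INR 408,503,368.58.
The quoted forward overvalues USD, so borrow INR, buy USD at spot, deposit the USD at 10.07%, and sell the proceeds forward at 83.842.
Profit = 422,727,870.58 − 408,503,368.58 = INR 14,224,502.

INR 14,224,502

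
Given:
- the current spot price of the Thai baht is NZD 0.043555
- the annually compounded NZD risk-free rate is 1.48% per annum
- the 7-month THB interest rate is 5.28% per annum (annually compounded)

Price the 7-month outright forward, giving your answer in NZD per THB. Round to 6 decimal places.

T = 7/12 years.
NZD accumulates by (1 + 0.0148)^(7/12) = 1.0086069.
THB accumulates by (1 + 0.0528)^(7/12) = 1.0304694.
Forward (NZD per THB) = 0.043555 × 1.0086069 / 1.0304694 = 0.04263093.

0.042631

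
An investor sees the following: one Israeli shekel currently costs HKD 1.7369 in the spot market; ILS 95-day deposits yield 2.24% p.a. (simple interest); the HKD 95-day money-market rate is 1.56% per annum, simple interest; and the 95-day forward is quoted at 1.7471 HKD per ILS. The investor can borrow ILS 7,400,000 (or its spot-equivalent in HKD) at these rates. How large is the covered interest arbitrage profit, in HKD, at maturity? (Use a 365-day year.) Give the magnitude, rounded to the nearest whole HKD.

HKD 98,668

T = 95/365 years.
Keep in ILS, deliver into the forward: 7,400,000·1.005830137·1.7471 = HKD 13,003,915.16.
Swap to HKD now, deposit: 7,400,000·1.7369·1.004060274 = HKD 12,905,246.95.
The quoted forward overvalues ILS, so borrow HKD, buy ILS at spot, deposit the ILS at 2.24%, and sell the proceeds forward at 1.7471.
Profit = 13,003,915.16 − 12,905,246.95 = HKD 98,668.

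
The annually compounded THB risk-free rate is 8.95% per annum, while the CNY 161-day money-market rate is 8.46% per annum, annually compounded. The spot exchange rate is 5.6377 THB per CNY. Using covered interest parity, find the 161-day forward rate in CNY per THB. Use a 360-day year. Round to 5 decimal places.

0.17702

T = 161/360 years.
Growth of 1 THB over T: (1 + 0.0895)^(161/360) = 1.0390797.
CNY growth factor: (1 + 0.0846)^(161/360) = 1.0369871.
Forward (THB per CNY) = 5.6377 × 1.0390797 / 1.0369871 = 5.649077.
Invert for CNY per THB: 1 / 5.649077 = 0.17702.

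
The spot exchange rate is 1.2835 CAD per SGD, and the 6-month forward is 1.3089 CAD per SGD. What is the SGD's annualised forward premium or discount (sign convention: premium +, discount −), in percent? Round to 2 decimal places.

T = 6/12 years.
SGD trades forward at +1.97896% vs spot over the period.
Annualise by dividing by T: 0.0197896 / (6/12) = 0.039579 → 3.96%.

+3.96%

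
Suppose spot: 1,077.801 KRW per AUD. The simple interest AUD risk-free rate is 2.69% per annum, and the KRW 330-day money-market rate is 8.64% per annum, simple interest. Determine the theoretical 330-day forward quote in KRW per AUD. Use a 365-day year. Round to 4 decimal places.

1134.4042

T = 330/365 years.
KRW growth factor: 1 + 0.0864×330/365 = 1.0781150685.
Growth of 1 AUD over T: 1 + 0.0269×330/365 = 1.0243205479.
CIP: F = S · (grow KRW)/(grow AUD) = 1077.801 × 1.0781150685/1.0243205479 = 1134.404168 KRW per AUD.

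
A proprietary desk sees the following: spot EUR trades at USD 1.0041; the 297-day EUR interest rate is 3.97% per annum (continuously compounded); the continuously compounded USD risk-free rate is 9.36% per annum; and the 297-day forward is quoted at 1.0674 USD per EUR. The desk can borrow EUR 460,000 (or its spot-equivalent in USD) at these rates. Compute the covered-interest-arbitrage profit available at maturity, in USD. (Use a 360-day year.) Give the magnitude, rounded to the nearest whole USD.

USD 8,386

T = 297/360 years.
Keep in EUR, deliver into the forward: 460,000·1.03329477·1.0674 = USD 507,351.87.
Swap to USD now, deposit: 460,000·1.0041·1.08027971 = USD 498,966.07.
The quoted forward overvalues EUR, so borrow USD, buy EUR at spot, deposit the EUR at 3.97%, and sell the proceeds forward at 1.0674.
Profit = 507,351.87 − 498,966.07 = USD 8,386.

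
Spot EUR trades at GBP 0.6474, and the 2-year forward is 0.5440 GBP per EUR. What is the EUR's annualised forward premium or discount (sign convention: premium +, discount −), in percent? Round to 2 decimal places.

-7.99%

T = 2 years.
(F − S)/S = (0.5440 − 0.6474)/0.6474 = -0.1597158.
×(1/T) gives -7.99% p.a.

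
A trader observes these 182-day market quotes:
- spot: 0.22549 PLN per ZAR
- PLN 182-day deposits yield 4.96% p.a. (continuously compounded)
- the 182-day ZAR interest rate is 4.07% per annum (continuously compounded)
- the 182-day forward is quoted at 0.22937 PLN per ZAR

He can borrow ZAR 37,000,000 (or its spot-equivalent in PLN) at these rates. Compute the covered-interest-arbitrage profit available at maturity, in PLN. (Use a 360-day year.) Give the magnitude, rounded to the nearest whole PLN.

T = 182/360 years.
Keep in ZAR, deliver into the forward: 37,000,000·1.020789259·0.22937 = PLN 8,663,122.00.
Swap to PLN now, deposit: 37,000,000·0.22549·1.025392592 = PLN 8,554,983.70.
The quoted forward overvalues ZAR, so borrow PLN, buy ZAR at spot, deposit the ZAR at 4.07%, and sell the proceeds forward at 0.22937.
Profit = 8,663,122.00 − 8,554,983.70 = PLN 108,138.

PLN 108,138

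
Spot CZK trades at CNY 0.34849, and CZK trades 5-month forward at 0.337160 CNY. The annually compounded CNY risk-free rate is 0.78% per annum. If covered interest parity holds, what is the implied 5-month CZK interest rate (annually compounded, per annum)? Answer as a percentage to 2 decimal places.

9.10%

T = 5/12 years.
CIP gives F = S · g_CNY/g_CZK, so g_CNY/g_CZK = 0.33716/0.34849 = 0.9674883.
CNY growth factor: (1 + 0.0078)^(5/12) = 1.0032426.
So the CZK growth factor = 1.0369558.
Annualise: 1.0369558^(12/5) − 1 = 0.091000 = 9.10%.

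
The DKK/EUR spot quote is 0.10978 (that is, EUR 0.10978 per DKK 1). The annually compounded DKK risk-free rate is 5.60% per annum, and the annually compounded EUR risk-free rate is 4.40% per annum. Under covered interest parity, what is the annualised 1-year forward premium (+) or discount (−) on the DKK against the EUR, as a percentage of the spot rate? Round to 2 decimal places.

T = 1 year.
No-arbitrage forward: 0.10978 × 1.044000 / 1.056000 = 0.10853250 EUR/DKK.
Annualised premium = (F − S)/S × (1/T) = (0.10853250 − 0.10978)/0.10978 ÷ 1 = -1.14%.

-1.14%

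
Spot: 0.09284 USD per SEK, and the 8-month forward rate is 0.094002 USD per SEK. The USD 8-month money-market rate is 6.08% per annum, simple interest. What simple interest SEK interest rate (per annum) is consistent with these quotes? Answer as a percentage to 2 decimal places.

T = 8/12 years.
By CIP, F/S equals the USD-to-SEK growth ratio: 0.094002/0.09284 = 1.0125162.
USD growth factor: 1 + 0.0608×8/12 = 1.0405333.
That pins the SEK growth at 1.0276708.
r = (1.0276708 − 1)/(8/12) = 0.041506 → 4.15%.

4.15%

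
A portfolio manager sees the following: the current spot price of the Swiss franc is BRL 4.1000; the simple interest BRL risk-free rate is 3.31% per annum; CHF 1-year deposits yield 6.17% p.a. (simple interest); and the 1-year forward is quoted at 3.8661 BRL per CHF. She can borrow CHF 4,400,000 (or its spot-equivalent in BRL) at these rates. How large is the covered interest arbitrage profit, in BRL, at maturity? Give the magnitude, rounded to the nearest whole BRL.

BRL 576,715

T = 1 year.
Keep in CHF, deliver into the forward: 4,400,000·1.061700·3.8661 = BRL 18,060,408.83.
Swap to BRL now, deposit: 4,400,000·4.1000·1.033100 = BRL 18,637,124.00.
The quoted forward undervalues CHF, so borrow CHF, convert to BRL at spot, deposit the BRL at 3.31%, and buy CHF forward at 3.8661 to cover the loan.
The gap between the two covered legs is BRL 576,715.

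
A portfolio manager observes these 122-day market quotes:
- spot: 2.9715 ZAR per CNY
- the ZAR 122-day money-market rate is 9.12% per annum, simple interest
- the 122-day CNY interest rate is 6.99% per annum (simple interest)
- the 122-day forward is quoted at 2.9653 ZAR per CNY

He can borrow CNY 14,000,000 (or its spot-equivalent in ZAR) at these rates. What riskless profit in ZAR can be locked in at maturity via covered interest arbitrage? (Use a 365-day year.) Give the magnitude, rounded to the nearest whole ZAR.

ZAR 385,004

T = 122/365 years.
Route A — deposit CNY, sell forward: 14,000,000 × 1.0233638356 × 2.9653 = ZAR 42,484,130.94.
Route B — convert at spot, deposit ZAR: 14,000,000 × 2.9715 × 1.0304832877 = ZAR 42,869,135.25.
The quoted forward undervalues CNY, so borrow CNY, convert to ZAR at spot, deposit the ZAR at 9.12%, and buy CNY forward at 2.9653 to cover the loan.
The gap between the two covered legs is ZAR 385,004.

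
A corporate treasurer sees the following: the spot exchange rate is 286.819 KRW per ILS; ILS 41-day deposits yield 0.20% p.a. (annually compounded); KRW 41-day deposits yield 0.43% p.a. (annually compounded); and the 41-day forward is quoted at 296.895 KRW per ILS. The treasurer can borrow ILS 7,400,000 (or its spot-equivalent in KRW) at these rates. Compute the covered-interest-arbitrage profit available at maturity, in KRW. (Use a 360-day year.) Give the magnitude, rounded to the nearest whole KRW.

T = 41/360 years.
Keep in ILS, deliver into the forward: 7,400,000·1.000227576195·296.895 = KRW 2,197,522,990.13.
Swap to KRW now, deposit: 7,400,000·286.819·1.000488791748 = KRW 2,123,498,041.23.
The quoted forward overvalues ILS, so borrow KRW, buy ILS at spot, deposit the ILS at 0.20%, and sell the proceeds forward at 296.895.
The gap between the two covered legs is KRW 74,024,949.

KRW 74,024,949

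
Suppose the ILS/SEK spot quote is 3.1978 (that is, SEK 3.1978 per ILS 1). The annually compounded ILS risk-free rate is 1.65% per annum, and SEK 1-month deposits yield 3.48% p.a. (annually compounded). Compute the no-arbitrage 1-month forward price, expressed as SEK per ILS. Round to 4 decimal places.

T = 1/12 years.
SEK accumulates by (1 + 0.0348)^(1/12) = 1.0028547.
ILS growth factor: (1 + 0.0165)^(1/12) = 1.0013647.
CIP: F = S · (grow SEK)/(grow ILS) = 3.1978 × 1.0028547/1.0013647 = 3.202558 SEK per ILS.

3.2026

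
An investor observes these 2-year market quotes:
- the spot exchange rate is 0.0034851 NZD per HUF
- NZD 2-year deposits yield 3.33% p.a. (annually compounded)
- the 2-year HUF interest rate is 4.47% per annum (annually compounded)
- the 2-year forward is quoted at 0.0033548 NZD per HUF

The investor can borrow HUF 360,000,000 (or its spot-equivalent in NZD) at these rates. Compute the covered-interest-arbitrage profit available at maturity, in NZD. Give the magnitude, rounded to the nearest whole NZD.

NZD 21,474

T = 2 years.
Keep in HUF, deliver into the forward: 360,000,000·1.09139809·0.0033548 = NZD 1,318,112.03.
Swap to NZD now, deposit: 360,000,000·0.0034851·1.06770889 = NZD 1,339,586.01.
The quoted forward undervalues HUF, so borrow HUF, convert to NZD at spot, deposit the NZD at 3.33%, and buy HUF forward at 0.0033548 to cover the loan.
Profit = 1,339,586.01 − 1,318,112.03 = NZD 21,474.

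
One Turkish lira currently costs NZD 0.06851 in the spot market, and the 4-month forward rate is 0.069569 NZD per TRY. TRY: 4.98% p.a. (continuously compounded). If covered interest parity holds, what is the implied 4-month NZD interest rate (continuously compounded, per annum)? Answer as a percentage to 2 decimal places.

9.58%

T = 4/12 years.
F/S = 0.069569/0.06851 = 1.0154576 = (growth of NZD) / (growth of TRY).
The TRY side grows by e^(0.0498×4/12) = 1.0167385.
That pins the NZD growth at 1.0324548.
Take logs: ln 1.0324548 / (4/12) = 0.095818, so 9.58%.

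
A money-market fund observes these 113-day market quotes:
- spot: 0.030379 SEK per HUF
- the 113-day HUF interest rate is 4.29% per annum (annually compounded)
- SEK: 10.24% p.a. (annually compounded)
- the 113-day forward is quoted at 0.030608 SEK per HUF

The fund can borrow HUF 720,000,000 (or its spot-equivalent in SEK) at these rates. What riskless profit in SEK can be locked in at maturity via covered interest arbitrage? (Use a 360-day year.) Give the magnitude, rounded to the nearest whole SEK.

SEK 222,305

T = 113/360 years.
Keep in HUF, deliver into the forward: 720,000,000·1.0132723004·0.030608 = SEK 22,330,251.77.
Swap to SEK now, deposit: 720,000,000·0.030379·1.0310739293 = SEK 22,552,556.33.
The quoted forward undervalues HUF, so borrow HUF, convert to SEK at spot, deposit the SEK at 10.24%, and buy HUF forward at 0.030608 to cover the loan.
Arbitrage profit = |22,330,251.77 − 22,552,556.33| = SEK 222,305.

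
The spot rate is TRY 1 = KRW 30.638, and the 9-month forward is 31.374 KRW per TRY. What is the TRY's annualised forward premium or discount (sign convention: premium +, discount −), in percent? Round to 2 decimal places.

+3.20%

T = 9/12 years.
TRY trades forward at +2.40225% vs spot over the period.
Per annum: 0.0240225 / (9/12) = 0.032030 = 3.20%.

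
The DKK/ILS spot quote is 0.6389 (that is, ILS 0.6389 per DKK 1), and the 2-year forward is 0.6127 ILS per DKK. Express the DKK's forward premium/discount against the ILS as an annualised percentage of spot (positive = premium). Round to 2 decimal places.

T = 2 years.
Period premium: (0.6127 − 0.6389)/0.6389 = -0.0410080.
×(1/T) gives -2.05% p.a.

-2.05%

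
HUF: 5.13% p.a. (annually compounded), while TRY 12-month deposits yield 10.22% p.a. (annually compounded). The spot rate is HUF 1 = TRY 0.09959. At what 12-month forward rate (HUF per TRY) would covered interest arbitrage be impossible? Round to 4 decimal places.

9.5775

T = 1 year.
TRY growth factor: (1 + 0.1022)^1 = 1.102200.
Growth of 1 HUF over T: (1 + 0.0513)^1 = 1.051300.
CIP: F = S · (grow TRY)/(grow HUF) = 0.09959 × 1.102200/1.051300 = 0.1044118 TRY per HUF.
Quoted the other way: 1/0.1044118 = 9.5775 HUF per TRY.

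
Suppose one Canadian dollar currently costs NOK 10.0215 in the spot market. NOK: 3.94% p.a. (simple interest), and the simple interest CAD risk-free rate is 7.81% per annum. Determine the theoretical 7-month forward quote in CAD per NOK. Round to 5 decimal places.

0.10199

T = 7/12 years.
NOK growth factor: 1 + 0.0394×7/12 = 1.0229833.
Growth of 1 CAD over T: 1 + 0.0781×7/12 = 1.0455583.
CIP: F = S · (grow NOK)/(grow CAD) = 10.0215 × 1.0229833/1.0455583 = 9.805122 NOK per CAD.
Quoted the other way: 1/9.805122 = 0.10199 CAD per NOK.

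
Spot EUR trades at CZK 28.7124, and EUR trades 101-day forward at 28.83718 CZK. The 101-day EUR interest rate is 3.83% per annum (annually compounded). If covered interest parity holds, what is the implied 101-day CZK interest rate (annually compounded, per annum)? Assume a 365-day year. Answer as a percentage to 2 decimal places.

5.47%

T = 101/365 years.
F/S = 28.83718/28.7124 = 1.0043459 = (growth of CZK) / (growth of EUR).
The EUR side grows by (1 + 0.0383)^(101/365) = 1.0104544.
Hence g_CZK = 1.0148457.
Annualise: 1.0148457^(365/101) − 1 = 0.054700 = 5.47%.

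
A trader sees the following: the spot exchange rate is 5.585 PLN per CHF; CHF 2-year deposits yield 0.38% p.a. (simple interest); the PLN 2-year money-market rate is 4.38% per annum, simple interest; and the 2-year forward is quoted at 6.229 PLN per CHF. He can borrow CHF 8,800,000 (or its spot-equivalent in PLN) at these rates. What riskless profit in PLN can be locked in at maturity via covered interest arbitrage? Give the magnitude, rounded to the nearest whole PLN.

T = 2 years.
Keep in CHF, deliver into the forward: 8,800,000·1.007600·6.229 = PLN 55,231,795.52.
Swap to PLN now, deposit: 8,800,000·5.585·1.087600 = PLN 53,453,364.80.
The quoted forward overvalues CHF, so borrow PLN, buy CHF at spot, deposit the CHF at 0.38%, and sell the proceeds forward at 6.229.
The gap between the two covered legs is PLN 1,778,431.

PLN 1,778,431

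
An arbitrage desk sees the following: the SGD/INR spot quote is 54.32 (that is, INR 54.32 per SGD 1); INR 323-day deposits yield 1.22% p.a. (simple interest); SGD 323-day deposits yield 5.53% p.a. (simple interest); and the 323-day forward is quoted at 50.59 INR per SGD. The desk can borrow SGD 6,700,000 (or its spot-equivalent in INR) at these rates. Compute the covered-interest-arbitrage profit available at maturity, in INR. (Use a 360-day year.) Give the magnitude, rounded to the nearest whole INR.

INR 12,157,148

T = 323/360 years.
Route A — deposit SGD, sell forward: 6,700,000 × 1.04961638889 × 50.59 = INR 355,770,623.86.
Route B — convert at spot, deposit INR: 6,700,000 × 54.32 × 1.01094611111 = INR 367,927,771.46.
The quoted forward undervalues SGD, so borrow SGD, convert to INR at spot, deposit the INR at 1.22%, and buy SGD forward at 50.59 to cover the loan.
Arbitrage profit = |355,770,623.86 − 367,927,771.46| = INR 12,157,148.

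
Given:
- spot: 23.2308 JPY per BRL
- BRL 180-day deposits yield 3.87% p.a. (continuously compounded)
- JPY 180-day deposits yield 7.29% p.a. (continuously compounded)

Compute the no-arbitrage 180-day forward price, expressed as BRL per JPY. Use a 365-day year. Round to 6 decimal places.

0.042326

T = 180/365 years.
JPY accumulates by e^(0.0729×180/365) = 1.0366047.
BRL growth factor: e^(0.0387×180/365) = 1.0192682.
Forward (JPY per BRL) = 23.2308 × 1.0366047 / 1.0192682 = 23.62593.
Invert for BRL per JPY: 1 / 23.62593 = 0.042326.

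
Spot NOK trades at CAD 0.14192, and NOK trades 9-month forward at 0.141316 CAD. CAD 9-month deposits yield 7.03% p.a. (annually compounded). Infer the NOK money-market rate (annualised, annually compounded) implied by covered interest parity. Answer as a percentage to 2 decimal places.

T = 9/12 years.
CIP gives F = S · g_CAD/g_NOK, so g_CAD/g_NOK = 0.141316/0.14192 = 0.9957441.
CAD growth factor: (1 + 0.0703)^(9/12) = 1.0522747.
That pins the NOK growth at 1.0567722.
Annualise: 1.0567722^(12/9) − 1 = 0.076404 = 7.64%.

7.64%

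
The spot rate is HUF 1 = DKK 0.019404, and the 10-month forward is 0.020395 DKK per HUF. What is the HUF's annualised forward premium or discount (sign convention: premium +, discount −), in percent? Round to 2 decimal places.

T = 10/12 years.
(F − S)/S = (0.020395 − 0.019404)/0.019404 = 0.0510719.
Annualise by dividing by T: 0.0510719 / (10/12) = 0.061286 → 6.13%.

+6.13%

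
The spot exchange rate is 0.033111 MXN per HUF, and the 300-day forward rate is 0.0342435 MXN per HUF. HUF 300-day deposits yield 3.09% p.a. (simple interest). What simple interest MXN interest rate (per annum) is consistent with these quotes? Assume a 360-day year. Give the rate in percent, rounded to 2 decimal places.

7.30%

T = 300/360 years.
F/S = 0.0342435/0.033111 = 1.0342031 = (growth of MXN) / (growth of HUF).
The HUF side grows by 1 + 0.0309×300/360 = 1.025750.
So the MXN growth factor = 1.0608338.
(1.0608338 − 1)/T = 0.073001, i.e. 7.30%.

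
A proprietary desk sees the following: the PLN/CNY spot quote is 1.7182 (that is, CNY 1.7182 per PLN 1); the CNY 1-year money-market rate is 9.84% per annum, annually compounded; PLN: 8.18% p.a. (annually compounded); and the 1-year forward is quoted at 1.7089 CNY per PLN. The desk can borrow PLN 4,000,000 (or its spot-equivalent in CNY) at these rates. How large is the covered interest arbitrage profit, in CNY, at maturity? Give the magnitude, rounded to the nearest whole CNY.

T = 1 year.
Route A — deposit PLN, sell forward: 4,000,000 × 1.081800 × 1.7089 = CNY 7,394,752.08.
Route B — convert at spot, deposit CNY: 4,000,000 × 1.7182 × 1.098400 = CNY 7,549,083.52.
The quoted forward undervalues PLN, so borrow PLN, convert to CNY at spot, deposit the CNY at 9.84%, and buy PLN forward at 1.7089 to cover the loan.
Arbitrage profit = |7,394,752.08 − 7,549,083.52| = CNY 154,331.

CNY 154,331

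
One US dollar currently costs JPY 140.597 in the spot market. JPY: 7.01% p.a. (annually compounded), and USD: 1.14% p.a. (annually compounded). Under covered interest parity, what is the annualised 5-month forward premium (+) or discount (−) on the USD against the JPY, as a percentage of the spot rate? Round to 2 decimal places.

T = 5/12 years.
CIP forward (JPY per USD) = 140.597 × 1.0286323/1.0047343 = 143.941155.
Annualised premium = (F − S)/S × (1/T) = (143.941155 − 140.597)/140.597 ÷ (5/12) = 5.71%.

+5.71%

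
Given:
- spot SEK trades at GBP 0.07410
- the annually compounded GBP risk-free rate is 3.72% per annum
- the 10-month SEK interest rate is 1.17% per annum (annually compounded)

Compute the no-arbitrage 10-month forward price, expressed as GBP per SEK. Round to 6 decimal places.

0.075653

T = 10/12 years.
GBP accumulates by (1 + 0.0372)^(10/12) = 1.0309053.
SEK growth factor: (1 + 0.0117)^(10/12) = 1.0097405.
So F = 0.0741 × 1.0309053 / 1.0097405 = 0.07565318 (GBP/SEK).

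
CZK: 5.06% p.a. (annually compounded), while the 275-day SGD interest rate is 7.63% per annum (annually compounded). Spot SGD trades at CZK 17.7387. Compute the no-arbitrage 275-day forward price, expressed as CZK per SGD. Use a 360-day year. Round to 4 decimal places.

17.4142

T = 275/360 years.
Growth of 1 CZK over T: (1 + 0.0506)^(275/360) = 1.03842656.
SGD growth factor: (1 + 0.0763)^(275/360) = 1.05777555.
CIP: F = S · (grow CZK)/(grow SGD) = 17.7387 × 1.03842656/1.05777555 = 17.414221 CZK per SGD.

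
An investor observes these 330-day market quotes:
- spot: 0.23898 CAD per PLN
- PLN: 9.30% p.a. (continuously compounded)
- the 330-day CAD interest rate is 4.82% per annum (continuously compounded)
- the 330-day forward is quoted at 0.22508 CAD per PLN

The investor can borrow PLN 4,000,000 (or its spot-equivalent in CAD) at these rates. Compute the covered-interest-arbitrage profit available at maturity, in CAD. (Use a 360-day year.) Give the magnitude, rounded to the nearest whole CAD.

T = 330/360 years.
Route A — deposit PLN, sell forward: 4,000,000 × 1.08898928 × 0.22508 = CAD 980,438.83.
Route B — convert at spot, deposit CAD: 4,000,000 × 0.23898 × 1.04517395 = CAD 999,102.68.
The quoted forward undervalues PLN, so borrow PLN, convert to CAD at spot, deposit the CAD at 4.82%, and buy PLN forward at 0.22508 to cover the loan.
The gap between the two covered legs is CAD 18,664.

CAD 18,664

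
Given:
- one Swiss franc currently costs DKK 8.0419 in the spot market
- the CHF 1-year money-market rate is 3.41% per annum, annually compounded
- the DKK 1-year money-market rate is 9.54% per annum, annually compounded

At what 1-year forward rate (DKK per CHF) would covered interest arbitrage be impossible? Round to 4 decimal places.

T = 1 year.
Growth of 1 DKK over T: (1 + 0.0954)^1 = 1.095400.
Growth of 1 CHF over T: (1 + 0.0341)^1 = 1.034100.
Forward (DKK per CHF) = 8.0419 × 1.095400 / 1.034100 = 8.518613.

8.5186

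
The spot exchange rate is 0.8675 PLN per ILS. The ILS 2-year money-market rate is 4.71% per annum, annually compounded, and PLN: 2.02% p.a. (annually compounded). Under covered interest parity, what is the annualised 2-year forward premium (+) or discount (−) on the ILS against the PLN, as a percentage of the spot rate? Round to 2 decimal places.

-2.54%

T = 2 years.
F = S · g_PLN/g_ILS = 0.8675 × 1.040808/1.0964184 = 0.8235004.
(F − S)/S ÷ T = (0.8235004 − 0.8675)/0.8675/2 = -0.025360 → -2.54%.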